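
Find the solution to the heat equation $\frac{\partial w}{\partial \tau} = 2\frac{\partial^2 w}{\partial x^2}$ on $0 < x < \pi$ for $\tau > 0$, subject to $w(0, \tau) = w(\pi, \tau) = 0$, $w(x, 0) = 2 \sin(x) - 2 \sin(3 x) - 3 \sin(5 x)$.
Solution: Using separation of variables $w = X(x)T(\tau)$:
Eigenfunctions: $\sin(nx)$, $n = 1, 2, 3, \ldots$
General solution: $w(x, \tau) = \sum c_n \sin(nx) e^{-2n^2 \tau}$
Matching $w(x,0) = 2 \sin(x) - 2 \sin(3 x) - 3 \sin(5 x)$ term by term: $c_1=2, c_3=-2, c_5=-3$.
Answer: $w(x, \tau) = 2 e^{-2 \tau} \sin(x) - 2 e^{-18 \tau} \sin(3 x) - 3 e^{-50 \tau} \sin(5 x)$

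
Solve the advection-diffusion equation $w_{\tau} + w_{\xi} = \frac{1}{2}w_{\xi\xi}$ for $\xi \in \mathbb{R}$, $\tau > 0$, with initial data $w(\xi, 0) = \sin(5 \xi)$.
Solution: Moving frame: $\eta = \xi - \tau$, $\sigma = \tau$, $w = u(\eta,\sigma)$, so $w_{\tau} = u_{\sigma} - u_{\eta}$ and $w_{\xi\xi} = u_{\eta\eta}$.
Hence $w_{\tau} + w_{\xi} = u_{\sigma}$ and the PDE becomes the heat equation $u_{\sigma} = \frac{1}{2}u_{\eta\eta}$ on $\eta \in \mathbb{R}$.
Initial data: $u(\eta,0) = w(\eta,0) = \sin(5 \eta)$. Each mode $\sin(n\eta)$ decays as $e^{-n^2\sigma/2}$ on $\mathbb{R}$, so $u(\eta,\sigma) = \sum c_n e^{-n^2\sigma/2} \sin(n\eta)$ with $c_5=1$: $u(\eta,\sigma) = e^{-25 \sigma/2} \sin(5 \eta)$.
Substituting back: $w(\xi,\tau) = u(\xi - \tau, \tau)$.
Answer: $w(\xi, \tau) = - e^{-25 \tau/2} \sin(5 \tau - 5 \xi)$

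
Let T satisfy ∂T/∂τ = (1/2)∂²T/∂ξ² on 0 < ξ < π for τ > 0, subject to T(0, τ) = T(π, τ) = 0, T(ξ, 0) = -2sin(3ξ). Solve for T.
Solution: Separating variables: T = Σ c_n exp(-n²τ/2) sin(nξ). From T(ξ,0) = -2sin(3ξ): c_3=-2.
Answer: T(ξ, τ) = -2exp(-9τ/2)sin(3ξ)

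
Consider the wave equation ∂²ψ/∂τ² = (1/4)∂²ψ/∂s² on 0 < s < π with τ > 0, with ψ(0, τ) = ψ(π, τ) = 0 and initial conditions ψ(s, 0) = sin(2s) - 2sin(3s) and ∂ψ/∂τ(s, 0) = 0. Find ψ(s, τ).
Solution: Separating variables: ψ = Σ [A_n cos(ω_n τ) + B_n sin(ω_n τ)] sin(ns), ω_n = n/2. From ICs: A_2=1, A_3=-2.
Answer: ψ(s, τ) = sin(2s)cos(τ) - 2sin(3s)cos(3τ/2)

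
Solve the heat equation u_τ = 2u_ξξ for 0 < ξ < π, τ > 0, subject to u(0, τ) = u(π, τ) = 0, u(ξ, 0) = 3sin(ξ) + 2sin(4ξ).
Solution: Separating variables: u = Σ c_n exp(-2n²τ) sin(nξ). From u(ξ,0) = 3sin(ξ) + 2sin(4ξ): c_1=3, c_4=2.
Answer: u(ξ, τ) = 3exp(-2τ)sin(ξ) + 2exp(-32τ)sin(4ξ)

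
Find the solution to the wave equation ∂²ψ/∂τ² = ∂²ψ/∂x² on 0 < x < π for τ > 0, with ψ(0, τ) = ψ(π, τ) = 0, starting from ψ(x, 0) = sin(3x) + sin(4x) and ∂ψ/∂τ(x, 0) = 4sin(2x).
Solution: Using separation of variables ψ = X(x)T(τ):
Eigenfunctions: sin(nx), n = 1, 2, 3, ...
General solution: ψ(x, τ) = Σ [A_n cos(n τ) + B_n sin(n τ)] sin(nx)
From ψ(x,0) = sin(3x) + sin(4x): A_3=1, A_4=1. From ψ_τ(x,0) = 4sin(2x), using ψ_τ(x,0) = Σ ω_n B_n sin(nx) with ω_n = n: B_2 = 4/2 = 2.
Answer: ψ(x, τ) = 2sin(2x)sin(2τ) + sin(3x)cos(3τ) + sin(4x)cos(4τ)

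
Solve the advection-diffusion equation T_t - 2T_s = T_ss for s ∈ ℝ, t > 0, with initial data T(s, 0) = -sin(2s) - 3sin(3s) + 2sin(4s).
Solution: Moving frame: η = s + 2t, σ = t, T = u(η,σ), so T_t = u_σ + 2u_η and T_ss = u_ηη.
Hence T_t - 2T_s = u_σ and the PDE becomes the heat equation u_σ = u_ηη on η ∈ ℝ.
Initial data: u(η,0) = T(η,0) = -sin(2η) - 3sin(3η) + 2sin(4η). Each mode sin(nη) decays as exp(-n²σ) on ℝ, so u(η,σ) = Σ c_n exp(-n²σ) sin(nη) with c_2=-1, c_3=-3, c_4=2: u(η,σ) = -exp(-4σ)sin(2η) - 3exp(-9σ)sin(3η) + 2exp(-16σ)sin(4η).
Substituting back: T(s,t) = u(s + 2t, t).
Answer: T(s, t) = -exp(-4t)sin(2s + 4t) - 3exp(-9t)sin(3s + 6t) + 2exp(-16t)sin(4s + 8t)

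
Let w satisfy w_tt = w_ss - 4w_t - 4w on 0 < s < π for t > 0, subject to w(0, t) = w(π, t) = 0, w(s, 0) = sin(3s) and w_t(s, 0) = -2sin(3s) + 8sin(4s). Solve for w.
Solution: Substitute w = exp(-2t)u, i.e. u = exp(2t)w.
By the product rule, w_t = exp(-2t)(u_t - 2u), w_tt = exp(-2t)(u_tt - 4u_t + 4u), w_ss = exp(-2t)u_ss.
Substituting into the PDE and dividing by exp(-2t): u_tt - 4u_t + 4u = u_ss - 4(u_t - 2u) - 4u.
The lower-order terms cancel, leaving the standard wave equation u_tt = u_ss.
Initial data for u: u(s,0) = w(s,0) = sin(3s); u_t(s,0) = w_t(s,0) + 2w(s,0) = 8sin(4s). The boundary conditions carry over: u(0,t) = u(π,t) = 0.
Solve for u:
  Using separation of variables u = X(s)T(t):
  Eigenfunctions: sin(ns), n = 1, 2, 3, ...
  General solution: u(s, t) = Σ [A_n cos(n t) + B_n sin(n t)] sin(ns)
  From u(s,0) = sin(3s): A_3=1. From u_t(s,0) = 8sin(4s), using u_t(s,0) = Σ ω_n B_n sin(ns) with ω_n = n: B_4 = 8/4 = 2.
Hence u(s,t) = sin(3s)cos(3t) + 2sin(4s)sin(4t).
Transform back: w(s,t) = exp(-2t)u(s,t).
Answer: w(s, t) = exp(-2t)sin(3s)cos(3t) + 2exp(-2t)sin(4s)sin(4t)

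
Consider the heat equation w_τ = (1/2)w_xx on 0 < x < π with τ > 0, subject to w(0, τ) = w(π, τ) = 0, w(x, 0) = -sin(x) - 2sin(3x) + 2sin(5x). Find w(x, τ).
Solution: Separating variables: w = Σ c_n exp(-n²τ/2) sin(nx). From w(x,0) = -sin(x) - 2sin(3x) + 2sin(5x): c_1=-1, c_3=-2, c_5=2.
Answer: w(x, τ) = -exp(-τ/2)sin(x) - 2exp(-9τ/2)sin(3x) + 2exp(-25τ/2)sin(5x)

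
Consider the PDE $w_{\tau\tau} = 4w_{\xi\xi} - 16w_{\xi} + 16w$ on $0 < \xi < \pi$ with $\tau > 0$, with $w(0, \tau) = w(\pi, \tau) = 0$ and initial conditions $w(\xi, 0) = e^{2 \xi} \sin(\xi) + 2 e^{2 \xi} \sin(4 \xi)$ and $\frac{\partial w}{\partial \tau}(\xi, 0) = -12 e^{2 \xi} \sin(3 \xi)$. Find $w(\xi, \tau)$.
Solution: Substitute $w = e^{2\xi}u$.
Then $w_{\xi} = e^{2\xi}(u_{\xi} + 2u)$, $w_{\xi\xi} = e^{2\xi}(u_{\xi\xi} + 4u_{\xi} + 4u)$, $w_{\tau\tau} = e^{2\xi}u_{\tau\tau}$; substituting and dividing by $e^{2\xi}$, the lower-order terms cancel: $u_{\tau\tau} = 4u_{\xi\xi}$ (standard wave equation).
Data for $u$: $u(\xi,0) = e^{-2\xi}w(\xi,0) = \sin(\xi) + 2 \sin(4 \xi)$; $u_{\tau}(\xi,0) = e^{-2\xi}w_{\tau}(\xi,0) = -12 \sin(3 \xi)$. The boundary conditions carry over: $u(0,\tau) = u(\pi,\tau) = 0$.
Separating variables: $u = \sum [A_n \cos(\omega_n \tau) + B_n \sin(\omega_n \tau)] \sin(n\xi)$, $\omega_n = 2n$. From ICs ($B_n$ = velocity coefficient / $\omega_n$): $A_1=1, A_4=2, B_3=-2$.
So $u(\xi,\tau) = \sin(\xi) \cos(2 \tau) - 2 \sin(3 \xi) \sin(6 \tau) + 2 \sin(4 \xi) \cos(8 \tau)$, and $w(\xi,\tau) = e^{2\xi}u(\xi,\tau)$.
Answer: $w(\xi, \tau) = -2 e^{2 \xi} \sin(6 \tau) \sin(3 \xi) + e^{2 \xi} \sin(\xi) \cos(2 \tau) + 2 e^{2 \xi} \sin(4 \xi) \cos(8 \tau)$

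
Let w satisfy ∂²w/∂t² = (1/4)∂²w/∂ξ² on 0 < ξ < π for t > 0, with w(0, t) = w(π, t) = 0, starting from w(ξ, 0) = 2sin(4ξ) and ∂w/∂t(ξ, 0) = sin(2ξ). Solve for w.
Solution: Separating variables: w = Σ [A_n cos(ω_n t) + B_n sin(ω_n t)] sin(nξ), ω_n = n/2. From ICs (B_n = velocity coefficient / ω_n): A_4=2, B_2=1.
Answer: w(ξ, t) = sin(t)sin(2ξ) + 2sin(4ξ)cos(2t)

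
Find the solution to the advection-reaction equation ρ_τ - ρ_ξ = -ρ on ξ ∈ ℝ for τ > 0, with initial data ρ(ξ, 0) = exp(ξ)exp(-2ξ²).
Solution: Substitute ρ = exp(ξ)u.
Then ρ_ξ = exp(ξ)(u_ξ + u), ρ_τ = exp(ξ)u_τ; substituting and dividing by exp(ξ), the lower-order terms cancel: u_τ - u_ξ = 0 (standard advection equation).
Data for u: u(ξ,0) = exp(-ξ)ρ(ξ,0) = exp(-2ξ²).
By characteristics (dξ/dτ = -1), u(ξ,τ) = f(ξ + τ) with f = u(·, 0).
So u(ξ,τ) = exp(-2(ξ + τ)²), and ρ(ξ,τ) = exp(ξ)u(ξ,τ).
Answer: ρ(ξ, τ) = exp(ξ)exp(-2(ξ + τ)²)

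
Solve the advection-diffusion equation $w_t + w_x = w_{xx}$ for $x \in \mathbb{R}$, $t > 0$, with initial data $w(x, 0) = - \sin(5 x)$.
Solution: Moving frame: $\eta = x - t$, $\sigma = t$, $w = u(\eta,\sigma)$, so $w_t = u_{\sigma} - u_{\eta}$ and $w_{xx} = u_{\eta\eta}$.
Hence $w_t + w_x = u_{\sigma}$ and the PDE becomes the heat equation $u_{\sigma} = u_{\eta\eta}$ on $\eta \in \mathbb{R}$.
Initial data: $u(\eta,0) = w(\eta,0) = - \sin(5 \eta)$. Each mode $\sin(n\eta)$ decays as $e^{-n^2\sigma}$ on $\mathbb{R}$, so $u(\eta,\sigma) = \sum c_n e^{-n^2\sigma} \sin(n\eta)$ with $c_5=-1$: $u(\eta,\sigma) = - e^{-25 \sigma} \sin(5 \eta)$.
Substituting back: $w(x,t) = u(x - t, t)$.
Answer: $w(x, t) = e^{-25 t} \sin(5 t - 5 x)$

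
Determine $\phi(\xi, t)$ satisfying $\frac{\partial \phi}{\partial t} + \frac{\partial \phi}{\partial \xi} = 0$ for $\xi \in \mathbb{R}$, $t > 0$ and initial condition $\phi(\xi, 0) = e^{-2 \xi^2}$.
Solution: By characteristics ($d\xi/dt = 1$), $\phi(\xi,t) = f(\xi - t)$ with $f = \phi( \cdot , 0)$.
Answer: $\phi(\xi, t) = e^{-2 (\xi - t)^2}$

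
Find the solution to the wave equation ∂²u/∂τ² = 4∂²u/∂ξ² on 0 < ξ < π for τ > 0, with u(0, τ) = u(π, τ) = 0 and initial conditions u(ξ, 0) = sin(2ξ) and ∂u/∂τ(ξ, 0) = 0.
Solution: Using separation of variables u = X(ξ)T(τ):
Eigenfunctions: sin(nξ), n = 1, 2, 3, ...
General solution: u(ξ, τ) = Σ [A_n cos(2n τ) + B_n sin(2n τ)] sin(nξ)
From u(ξ,0) = sin(2ξ): A_2=1. From u_τ(ξ,0) = 0: all B_n = 0.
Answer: u(ξ, τ) = sin(2ξ)cos(4τ)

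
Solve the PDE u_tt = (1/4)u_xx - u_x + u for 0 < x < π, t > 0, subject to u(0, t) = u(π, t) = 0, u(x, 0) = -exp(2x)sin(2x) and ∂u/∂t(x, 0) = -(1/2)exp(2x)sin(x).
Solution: Substitute u = exp(2x)w, i.e. w = exp(-2x)u.
By the product rule, u_x = exp(2x)(w_x + 2w), u_xx = exp(2x)(w_xx + 4w_x + 4w), u_tt = exp(2x)w_tt.
Substituting into the PDE and dividing by exp(2x): w_tt = (1/4)(w_xx + 4w_x + 4w) - (w_x + 2w) + w.
The lower-order terms cancel, leaving the standard wave equation w_tt = (1/4)w_xx.
Initial data for w: w(x,0) = exp(-2x)u(x,0) = -sin(2x); w_t(x,0) = exp(-2x)u_t(x,0) = -(1/2)sin(x). The boundary conditions carry over: w(0,t) = w(π,t) = 0.
Solve for w:
  Using separation of variables w = X(x)T(t):
  Eigenfunctions: sin(nx), n = 1, 2, 3, ...
  General solution: w(x, t) = Σ [A_n cos(n t/2) + B_n sin(n t/2)] sin(nx)
  From w(x,0) = -sin(2x): A_2=-1. From w_t(x,0) = -(1/2)sin(x), using w_t(x,0) = Σ ω_n B_n sin(nx) with ω_n = n/2: B_1 = (-1/2)/(1/2) = -1.
Hence w(x,t) = -sin(t/2)sin(x) - sin(2x)cos(t).
Transform back: u(x,t) = exp(2x)w(x,t).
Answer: u(x, t) = -exp(2x)sin(t/2)sin(x) - exp(2x)sin(2x)cos(t)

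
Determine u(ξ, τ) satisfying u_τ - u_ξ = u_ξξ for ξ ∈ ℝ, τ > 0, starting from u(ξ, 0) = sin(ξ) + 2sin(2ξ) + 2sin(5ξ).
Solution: Change to a moving frame: let η = ξ + τ, σ = τ and write u(ξ,τ) = w(η,σ).
By the chain rule u_τ = w_σ + w_η, u_ξ = w_η, u_ξξ = w_ηη.
Then u_τ - u_ξ = w_σ: the advection term cancels and the PDE becomes the heat equation w_σ = w_ηη on η ∈ ℝ.
Initial data: w(η,0) = u(η,0) = sin(η) + 2sin(2η) + 2sin(5η).
On η ∈ ℝ each mode satisfies (sin(nη))″ = -n² sin(nη), so exp(-n²σ) sin(nη) solves the heat equation; by superposition w(η,σ) = Σ c_n exp(-n²σ) sin(nη).
Reading off the coefficients: c_1=1, c_2=2, c_5=2, so w(η,σ) = exp(-σ)sin(η) + 2exp(-4σ)sin(2η) + 2exp(-25σ)sin(5η).
Substituting back η = ξ + τ, σ = τ: u(ξ,τ) = w(ξ + τ, τ).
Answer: u(ξ, τ) = exp(-τ)sin(ξ + τ) + 2exp(-4τ)sin(2ξ + 2τ) + 2exp(-25τ)sin(5ξ + 5τ)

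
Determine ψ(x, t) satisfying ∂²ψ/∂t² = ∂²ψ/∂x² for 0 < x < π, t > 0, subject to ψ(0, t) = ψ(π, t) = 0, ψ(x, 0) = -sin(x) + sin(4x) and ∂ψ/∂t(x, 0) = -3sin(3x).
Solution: Separating variables: ψ = Σ [A_n cos(ω_n t) + B_n sin(ω_n t)] sin(nx), ω_n = n. From ICs (B_n = velocity coefficient / ω_n): A_1=-1, A_4=1, B_3=-1.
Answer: ψ(x, t) = -sin(3t)sin(3x) - sin(x)cos(t) + sin(4x)cos(4t)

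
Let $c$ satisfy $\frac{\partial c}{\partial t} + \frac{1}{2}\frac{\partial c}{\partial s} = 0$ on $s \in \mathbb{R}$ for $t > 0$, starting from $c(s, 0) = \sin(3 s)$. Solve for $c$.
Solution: By method of characteristics (waves move right with speed 1/2):
Along characteristics $s - \frac{1}{2}t =$ const, $c$ is constant, so $c(s,t) = f(s - \frac{1}{2}t)$ with $f = c( \cdot , 0)$.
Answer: $c(s, t) = \sin(3 s - 3 t/2)$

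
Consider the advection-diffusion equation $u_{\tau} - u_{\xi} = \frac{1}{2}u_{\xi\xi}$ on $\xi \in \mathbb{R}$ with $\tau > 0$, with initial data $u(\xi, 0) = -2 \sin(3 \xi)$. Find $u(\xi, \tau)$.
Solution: Change to a moving frame: let $\eta = \xi + \tau$, $\sigma = \tau$ and write $u(\xi,\tau) = w(\eta,\sigma)$.
By the chain rule $u_{\tau} = w_{\sigma} + w_{\eta}$, $u_{\xi} = w_{\eta}$, $u_{\xi\xi} = w_{\eta\eta}$.
Then $u_{\tau} - u_{\xi} = w_{\sigma}$: the advection term cancels and the PDE becomes the heat equation $w_{\sigma} = \frac{1}{2}w_{\eta\eta}$ on $\eta \in \mathbb{R}$.
Initial data: $w(\eta,0) = u(\eta,0) = -2 \sin(3 \eta)$.
On $\eta \in \mathbb{R}$ each mode satisfies $(\sin(n\eta))'' = -n^2 \sin(n\eta)$, so $e^{-n^2\sigma/2} \sin(n\eta)$ solves the heat equation; by superposition $w(\eta,\sigma) = \sum c_n e^{-n^2\sigma/2} \sin(n\eta)$.
Reading off the coefficients: $c_3=-2$, so $w(\eta,\sigma) = -2 e^{-9 \sigma/2} \sin(3 \eta)$.
Substituting back $\eta = \xi + \tau$, $\sigma = \tau$: $u(\xi,\tau) = w(\xi + \tau, \tau)$.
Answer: $u(\xi, \tau) = -2 e^{-9 \tau/2} \sin(3 \tau + 3 \xi)$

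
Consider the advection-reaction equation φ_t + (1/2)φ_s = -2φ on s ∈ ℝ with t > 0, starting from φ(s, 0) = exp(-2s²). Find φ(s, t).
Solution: Substitute φ = exp(-2t)u.
Then φ_t = exp(-2t)(u_t - 2u), φ_s = exp(-2t)u_s; substituting and dividing by exp(-2t), the lower-order terms cancel: u_t + (1/2)u_s = 0 (standard advection equation).
Data for u: u(s,0) = φ(s,0) = exp(-2s²).
By characteristics (ds/dt = 1/2), u(s,t) = f(s - (1/2)t) with f = u(·, 0).
So u(s,t) = exp(-2(s - t/2)²), and φ(s,t) = exp(-2t)u(s,t).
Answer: φ(s, t) = exp(-2t)exp(-2(s - t/2)²)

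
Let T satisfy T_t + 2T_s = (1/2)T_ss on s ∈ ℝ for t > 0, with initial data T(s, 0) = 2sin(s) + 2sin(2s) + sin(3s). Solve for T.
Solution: Change to a moving frame: let η = s - 2t, σ = t and write T(s,t) = u(η,σ).
By the chain rule T_t = u_σ - 2u_η, T_s = u_η, T_ss = u_ηη.
Then T_t + 2T_s = u_σ: the advection term cancels and the PDE becomes the heat equation u_σ = (1/2)u_ηη on η ∈ ℝ.
Initial data: u(η,0) = T(η,0) = 2sin(η) + 2sin(2η) + sin(3η).
On η ∈ ℝ each mode satisfies (sin(nη))″ = -n² sin(nη), so exp(-n²σ/2) sin(nη) solves the heat equation; by superposition u(η,σ) = Σ c_n exp(-n²σ/2) sin(nη).
Reading off the coefficients: c_1=2, c_2=2, c_3=1, so u(η,σ) = 2exp(-2σ)sin(2η) + 2exp(-σ/2)sin(η) + exp(-9σ/2)sin(3η).
Substituting back η = s - 2t, σ = t: T(s,t) = u(s - 2t, t).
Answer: T(s, t) = 2exp(-2t)sin(2s - 4t) + 2exp(-t/2)sin(s - 2t) + exp(-9t/2)sin(3s - 6t)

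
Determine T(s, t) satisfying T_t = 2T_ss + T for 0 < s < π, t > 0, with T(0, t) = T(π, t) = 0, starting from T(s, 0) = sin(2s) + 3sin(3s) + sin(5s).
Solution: Substitute T = exp(t)u, i.e. u = exp(-t)T.
By the product rule, T_t = exp(t)(u_t + u), T_ss = exp(t)u_ss.
Substituting into the PDE and dividing by exp(t): u_t + u = 2u_ss + u.
The lower-order terms cancel, leaving the standard heat equation u_t = 2u_ss.
Initial data for u: u(s,0) = T(s,0) = sin(2s) + 3sin(3s) + sin(5s). The boundary conditions carry over: u(0,t) = u(π,t) = 0.
Solve for u:
  Using separation of variables u = X(s)G(t):
  Eigenfunctions: sin(ns), n = 1, 2, 3, ...
  General solution: u(s, t) = Σ c_n sin(ns) exp(-2n² t)
  Matching u(s,0) = sin(2s) + 3sin(3s) + sin(5s) term by term: c_2=1, c_3=3, c_5=1.
Hence u(s,t) = exp(-8t)sin(2s) + 3exp(-18t)sin(3s) + exp(-50t)sin(5s).
Transform back: T(s,t) = exp(t)u(s,t).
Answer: T(s, t) = exp(-7t)sin(2s) + 3exp(-17t)sin(3s) + exp(-49t)sin(5s)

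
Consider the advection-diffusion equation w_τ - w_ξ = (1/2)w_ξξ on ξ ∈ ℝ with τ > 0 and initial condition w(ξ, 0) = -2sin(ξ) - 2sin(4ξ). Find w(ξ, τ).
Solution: Change to a moving frame: let η = ξ + τ, σ = τ and write w(ξ,τ) = u(η,σ).
By the chain rule w_τ = u_σ + u_η, w_ξ = u_η, w_ξξ = u_ηη.
Then w_τ - w_ξ = u_σ: the advection term cancels and the PDE becomes the heat equation u_σ = (1/2)u_ηη on η ∈ ℝ.
Initial data: u(η,0) = w(η,0) = -2sin(η) - 2sin(4η).
On η ∈ ℝ each mode satisfies (sin(nη))″ = -n² sin(nη), so exp(-n²σ/2) sin(nη) solves the heat equation; by superposition u(η,σ) = Σ c_n exp(-n²σ/2) sin(nη).
Reading off the coefficients: c_1=-2, c_4=-2, so u(η,σ) = -2exp(-8σ)sin(4η) - 2exp(-σ/2)sin(η).
Substituting back η = ξ + τ, σ = τ: w(ξ,τ) = u(ξ + τ, τ).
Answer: w(ξ, τ) = -2exp(-8τ)sin(4ξ + 4τ) - 2exp(-τ/2)sin(ξ + τ)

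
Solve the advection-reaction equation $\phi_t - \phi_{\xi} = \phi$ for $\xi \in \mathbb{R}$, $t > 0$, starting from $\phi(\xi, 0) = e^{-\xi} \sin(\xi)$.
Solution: Substitute $\phi = e^{-\xi}u$.
Then $\phi_{\xi} = e^{-\xi}(u_{\xi} - u)$, $\phi_t = e^{-\xi}u_t$; substituting and dividing by $e^{-\xi}$, the lower-order terms cancel: $u_t - u_{\xi} = 0$ (standard advection equation).
Data for $u$: $u(\xi,0) = e^{\xi}\phi(\xi,0) = \sin(\xi)$.
By characteristics ($d\xi/dt = -1$), $u(\xi,t) = f(\xi + t)$ with $f = u( \cdot , 0)$.
So $u(\xi,t) = \sin(t + \xi)$, and $\phi(\xi,t) = e^{-\xi}u(\xi,t)$.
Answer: $\phi(\xi, t) = e^{-\xi} \sin(\xi + t)$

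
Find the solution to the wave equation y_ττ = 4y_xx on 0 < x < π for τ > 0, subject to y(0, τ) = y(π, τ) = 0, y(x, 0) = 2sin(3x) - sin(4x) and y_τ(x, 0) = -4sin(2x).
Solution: Separating variables: y = Σ [A_n cos(ω_n τ) + B_n sin(ω_n τ)] sin(nx), ω_n = 2n. From ICs (B_n = velocity coefficient / ω_n): A_3=2, A_4=-1, B_2=-1.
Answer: y(x, τ) = -sin(2x)sin(4τ) + 2sin(3x)cos(6τ) - sin(4x)cos(8τ)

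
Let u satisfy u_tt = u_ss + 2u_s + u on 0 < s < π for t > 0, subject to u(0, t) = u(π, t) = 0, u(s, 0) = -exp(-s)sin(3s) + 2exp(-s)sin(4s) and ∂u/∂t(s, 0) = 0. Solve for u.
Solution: Substitute u = exp(-s)w, i.e. w = exp(s)u.
By the product rule, u_s = exp(-s)(w_s - w), u_ss = exp(-s)(w_ss - 2w_s + w), u_tt = exp(-s)w_tt.
Substituting into the PDE and dividing by exp(-s): w_tt = (w_ss - 2w_s + w) + 2(w_s - w) + w.
The lower-order terms cancel, leaving the standard wave equation w_tt = w_ss.
Initial data for w: w(s,0) = exp(s)u(s,0) = -sin(3s) + 2sin(4s); w_t(s,0) = exp(s)u_t(s,0) = 0. The boundary conditions carry over: w(0,t) = w(π,t) = 0.
Solve for w:
  Using separation of variables w = X(s)T(t):
  Eigenfunctions: sin(ns), n = 1, 2, 3, ...
  General solution: w(s, t) = Σ [A_n cos(n t) + B_n sin(n t)] sin(ns)
  From w(s,0) = -sin(3s) + 2sin(4s): A_3=-1, A_4=2. From w_t(s,0) = 0: all B_n = 0.
Hence w(s,t) = -sin(3s)cos(3t) + 2sin(4s)cos(4t).
Transform back: u(s,t) = exp(-s)w(s,t).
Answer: u(s, t) = -exp(-s)sin(3s)cos(3t) + 2exp(-s)sin(4s)cos(4t)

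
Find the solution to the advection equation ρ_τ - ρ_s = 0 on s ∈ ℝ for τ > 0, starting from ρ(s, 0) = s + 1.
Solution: By characteristics (ds/dτ = -1), ρ(s,τ) = f(s + τ) with f = ρ(·, 0).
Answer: ρ(s, τ) = s + τ + 1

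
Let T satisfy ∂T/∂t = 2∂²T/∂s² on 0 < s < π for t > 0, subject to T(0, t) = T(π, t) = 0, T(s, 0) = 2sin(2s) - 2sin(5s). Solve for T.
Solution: Separating variables: T = Σ c_n exp(-2n²t) sin(ns). From T(s,0) = 2sin(2s) - 2sin(5s): c_2=2, c_5=-2.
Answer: T(s, t) = 2exp(-8t)sin(2s) - 2exp(-50t)sin(5s)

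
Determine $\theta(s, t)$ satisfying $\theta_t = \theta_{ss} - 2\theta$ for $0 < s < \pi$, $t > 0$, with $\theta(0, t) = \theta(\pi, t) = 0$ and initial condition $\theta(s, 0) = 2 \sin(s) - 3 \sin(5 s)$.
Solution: Substitute $\theta = e^{-2t}u$.
Then $\theta_t = e^{-2t}(u_t - 2u)$, $\theta_{ss} = e^{-2t}u_{ss}$; substituting and dividing by $e^{-2t}$, the lower-order terms cancel: $u_t = u_{ss}$ (standard heat equation).
Data for $u$: $u(s,0) = \theta(s,0) = 2 \sin(s) - 3 \sin(5 s)$. The boundary conditions carry over: $u(0,t) = u(\pi,t) = 0$.
Separating variables: $u = \sum c_n e^{-n^2t} \sin(ns)$. From $u(s,0) = 2 \sin(s) - 3 \sin(5 s)$: $c_1=2, c_5=-3$.
So $u(s,t) = 2 e^{-t} \sin(s) - 3 e^{-25 t} \sin(5 s)$, and $\theta(s,t) = e^{-2t}u(s,t)$.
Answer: $\theta(s, t) = 2 e^{-3 t} \sin(s) - 3 e^{-27 t} \sin(5 s)$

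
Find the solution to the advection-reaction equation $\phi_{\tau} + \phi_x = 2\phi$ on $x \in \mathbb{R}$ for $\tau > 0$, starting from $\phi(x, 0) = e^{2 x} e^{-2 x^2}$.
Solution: Substitute $\phi = e^{2x}u$, i.e. $u = e^{-2x}\phi$.
By the product rule, $\phi_x = e^{2x}(u_x + 2u)$, $\phi_{\tau} = e^{2x}u_{\tau}$.
Substituting into the PDE and dividing by $e^{2x}$: $u_{\tau} + (u_x + 2u) = 2u$.
The lower-order terms cancel, leaving the standard advection equation $u_{\tau} + u_x = 0$.
Initial data for $u$: $u(x,0) = e^{-2x}\phi(x,0) = e^{-2 x^2}$.
Solve for $u$:
  By method of characteristics (waves move right with speed 1):
  Along characteristics $x - \tau =$ const, $u$ is constant, so $u(x,\tau) = f(x - \tau)$ with $f = u( \cdot , 0)$.
Hence $u(x,\tau) = e^{-2 (x - \tau)^2}$.
Transform back: $\phi(x,\tau) = e^{2x}u(x,\tau)$.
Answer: $\phi(x, \tau) = e^{2 x} e^{-2 (-\tau + x)^2}$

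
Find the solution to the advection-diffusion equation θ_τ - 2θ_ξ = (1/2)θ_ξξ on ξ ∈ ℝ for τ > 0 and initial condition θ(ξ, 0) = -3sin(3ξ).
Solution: Moving frame: η = ξ + 2τ, σ = τ, θ = u(η,σ), so θ_τ = u_σ + 2u_η and θ_ξξ = u_ηη.
Hence θ_τ - 2θ_ξ = u_σ and the PDE becomes the heat equation u_σ = (1/2)u_ηη on η ∈ ℝ.
Initial data: u(η,0) = θ(η,0) = -3sin(3η). Each mode sin(nη) decays as exp(-n²σ/2) on ℝ, so u(η,σ) = Σ c_n exp(-n²σ/2) sin(nη) with c_3=-3: u(η,σ) = -3exp(-9σ/2)sin(3η).
Substituting back: θ(ξ,τ) = u(ξ + 2τ, τ).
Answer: θ(ξ, τ) = -3exp(-9τ/2)sin(3ξ + 6τ)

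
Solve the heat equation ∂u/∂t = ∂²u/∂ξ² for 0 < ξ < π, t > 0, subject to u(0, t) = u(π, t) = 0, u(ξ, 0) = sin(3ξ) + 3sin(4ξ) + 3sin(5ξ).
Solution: Separating variables: u = Σ c_n exp(-n²t) sin(nξ). From u(ξ,0) = sin(3ξ) + 3sin(4ξ) + 3sin(5ξ): c_3=1, c_4=3, c_5=3.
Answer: u(ξ, t) = exp(-9t)sin(3ξ) + 3exp(-16t)sin(4ξ) + 3exp(-25t)sin(5ξ)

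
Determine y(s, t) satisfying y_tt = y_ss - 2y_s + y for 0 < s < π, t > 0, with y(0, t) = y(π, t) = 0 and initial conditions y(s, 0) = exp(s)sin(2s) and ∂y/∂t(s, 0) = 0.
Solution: Substitute y = exp(s)u, i.e. u = exp(-s)y.
By the product rule, y_s = exp(s)(u_s + u), y_ss = exp(s)(u_ss + 2u_s + u), y_tt = exp(s)u_tt.
Substituting into the PDE and dividing by exp(s): u_tt = (u_ss + 2u_s + u) - 2(u_s + u) + u.
The lower-order terms cancel, leaving the standard wave equation u_tt = u_ss.
Initial data for u: u(s,0) = exp(-s)y(s,0) = sin(2s); u_t(s,0) = exp(-s)y_t(s,0) = 0. The boundary conditions carry over: u(0,t) = u(π,t) = 0.
Solve for u:
  Using separation of variables u = X(s)T(t):
  Eigenfunctions: sin(ns), n = 1, 2, 3, ...
  General solution: u(s, t) = Σ [A_n cos(n t) + B_n sin(n t)] sin(ns)
  From u(s,0) = sin(2s): A_2=1. From u_t(s,0) = 0: all B_n = 0.
Hence u(s,t) = sin(2s)cos(2t).
Transform back: y(s,t) = exp(s)u(s,t).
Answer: y(s, t) = exp(s)sin(2s)cos(2t)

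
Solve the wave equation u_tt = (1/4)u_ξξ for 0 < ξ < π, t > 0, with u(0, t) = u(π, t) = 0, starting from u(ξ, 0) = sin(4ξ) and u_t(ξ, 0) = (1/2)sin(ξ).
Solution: Separating variables: u = Σ [A_n cos(ω_n t) + B_n sin(ω_n t)] sin(nξ), ω_n = n/2. From ICs (B_n = velocity coefficient / ω_n): A_4=1, B_1=1.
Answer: u(ξ, t) = sin(t/2)sin(ξ) + sin(4ξ)cos(2t)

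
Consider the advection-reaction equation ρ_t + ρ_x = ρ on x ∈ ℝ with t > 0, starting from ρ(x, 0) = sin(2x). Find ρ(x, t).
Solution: Substitute ρ = exp(t)u, i.e. u = exp(-t)ρ.
By the product rule, ρ_t = exp(t)(u_t + u), ρ_x = exp(t)u_x.
Substituting into the PDE and dividing by exp(t): u_t + u + u_x = u.
The lower-order terms cancel, leaving the standard advection equation u_t + u_x = 0.
Initial data for u: u(x,0) = ρ(x,0) = sin(2x).
Solve for u:
  By method of characteristics (waves move right with speed 1):
  Along characteristics x - t = const, u is constant, so u(x,t) = f(x - t) with f = u(·, 0).
Hence u(x,t) = -sin(2t - 2x).
Transform back: ρ(x,t) = exp(t)u(x,t).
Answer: ρ(x, t) = -exp(t)sin(2t - 2x)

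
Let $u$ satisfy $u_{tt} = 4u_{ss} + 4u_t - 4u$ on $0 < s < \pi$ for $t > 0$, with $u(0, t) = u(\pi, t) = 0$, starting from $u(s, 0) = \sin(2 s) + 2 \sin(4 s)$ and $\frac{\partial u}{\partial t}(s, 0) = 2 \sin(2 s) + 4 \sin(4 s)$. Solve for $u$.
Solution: Substitute $u = e^{2t}w$.
Then $u_t = e^{2t}(w_t + 2w)$, $u_{tt} = e^{2t}(w_{tt} + 4w_t + 4w)$, $u_{ss} = e^{2t}w_{ss}$; substituting and dividing by $e^{2t}$, the lower-order terms cancel: $w_{tt} = 4w_{ss}$ (standard wave equation).
Data for $w$: $w(s,0) = u(s,0) = \sin(2 s) + 2 \sin(4 s)$; $w_t(s,0) = u_t(s,0) - 2u(s,0) = 0$. The boundary conditions carry over: $w(0,t) = w(\pi,t) = 0$.
Separating variables: $w = \sum [A_n \cos(\omega_n t) + B_n \sin(\omega_n t)] \sin(ns)$, $\omega_n = 2n$. From ICs: $A_2=1, A_4=2$.
So $w(s,t) = \sin(2 s) \cos(4 t) + 2 \sin(4 s) \cos(8 t)$, and $u(s,t) = e^{2t}w(s,t)$.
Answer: $u(s, t) = e^{2 t} \sin(2 s) \cos(4 t) + 2 e^{2 t} \sin(4 s) \cos(8 t)$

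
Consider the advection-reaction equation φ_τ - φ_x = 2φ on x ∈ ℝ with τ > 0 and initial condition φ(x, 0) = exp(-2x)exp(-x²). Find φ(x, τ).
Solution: Substitute φ = exp(-2x)u.
Then φ_x = exp(-2x)(u_x - 2u), φ_τ = exp(-2x)u_τ; substituting and dividing by exp(-2x), the lower-order terms cancel: u_τ - u_x = 0 (standard advection equation).
Data for u: u(x,0) = exp(2x)φ(x,0) = exp(-x²).
By characteristics (dx/dτ = -1), u(x,τ) = f(x + τ) with f = u(·, 0).
So u(x,τ) = exp(-(x + τ)²), and φ(x,τ) = exp(-2x)u(x,τ).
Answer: φ(x, τ) = exp(-2x)exp(-(x + τ)²)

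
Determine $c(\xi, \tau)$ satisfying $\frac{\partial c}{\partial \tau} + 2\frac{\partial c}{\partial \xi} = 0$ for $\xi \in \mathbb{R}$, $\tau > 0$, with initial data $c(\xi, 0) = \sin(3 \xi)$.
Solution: By characteristics ($d\xi/d\tau = 2$), $c(\xi,\tau) = f(\xi - 2\tau)$ with $f = c( \cdot , 0)$.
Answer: $c(\xi, \tau) = - \sin(6 \tau - 3 \xi)$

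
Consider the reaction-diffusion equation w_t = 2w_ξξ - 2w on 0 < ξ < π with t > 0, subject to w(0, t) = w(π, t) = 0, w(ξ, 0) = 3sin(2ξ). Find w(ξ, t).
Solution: Substitute w = exp(-2t)u.
Then w_t = exp(-2t)(u_t - 2u), w_ξξ = exp(-2t)u_ξξ; substituting and dividing by exp(-2t), the lower-order terms cancel: u_t = 2u_ξξ (standard heat equation).
Data for u: u(ξ,0) = w(ξ,0) = 3sin(2ξ). The boundary conditions carry over: u(0,t) = u(π,t) = 0.
Separating variables: u = Σ c_n exp(-2n²t) sin(nξ). From u(ξ,0) = 3sin(2ξ): c_2=3.
So u(ξ,t) = 3exp(-8t)sin(2ξ), and w(ξ,t) = exp(-2t)u(ξ,t).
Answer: w(ξ, t) = 3exp(-10t)sin(2ξ)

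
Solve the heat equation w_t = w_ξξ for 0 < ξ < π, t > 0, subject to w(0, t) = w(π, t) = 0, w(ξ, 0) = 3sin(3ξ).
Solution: Using separation of variables w = X(ξ)T(t):
Eigenfunctions: sin(nξ), n = 1, 2, 3, ...
General solution: w(ξ, t) = Σ c_n sin(nξ) exp(-n² t)
Matching w(ξ,0) = 3sin(3ξ) term by term: c_3=3.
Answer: w(ξ, t) = 3exp(-9t)sin(3ξ)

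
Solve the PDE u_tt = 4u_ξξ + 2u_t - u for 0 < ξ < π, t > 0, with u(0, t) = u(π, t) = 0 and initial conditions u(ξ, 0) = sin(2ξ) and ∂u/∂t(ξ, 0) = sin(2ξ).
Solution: Substitute u = exp(t)w.
Then u_t = exp(t)(w_t + w), u_tt = exp(t)(w_tt + 2w_t + w), u_ξξ = exp(t)w_ξξ; substituting and dividing by exp(t), the lower-order terms cancel: w_tt = 4w_ξξ (standard wave equation).
Data for w: w(ξ,0) = u(ξ,0) = sin(2ξ); w_t(ξ,0) = u_t(ξ,0) - u(ξ,0) = 0. The boundary conditions carry over: w(0,t) = w(π,t) = 0.
Separating variables: w = Σ [A_n cos(ω_n t) + B_n sin(ω_n t)] sin(nξ), ω_n = 2n. From ICs: A_2=1.
So w(ξ,t) = sin(2ξ)cos(4t), and u(ξ,t) = exp(t)w(ξ,t).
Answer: u(ξ, t) = exp(t)sin(2ξ)cos(4t)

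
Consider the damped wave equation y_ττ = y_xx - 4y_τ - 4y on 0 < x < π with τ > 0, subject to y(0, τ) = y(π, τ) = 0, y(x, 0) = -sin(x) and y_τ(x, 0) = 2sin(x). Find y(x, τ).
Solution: Substitute y = exp(-2τ)u.
Then y_τ = exp(-2τ)(u_τ - 2u), y_ττ = exp(-2τ)(u_ττ - 4u_τ + 4u), y_xx = exp(-2τ)u_xx; substituting and dividing by exp(-2τ), the lower-order terms cancel: u_ττ = u_xx (standard wave equation).
Data for u: u(x,0) = y(x,0) = -sin(x); u_τ(x,0) = y_τ(x,0) + 2y(x,0) = 0. The boundary conditions carry over: u(0,τ) = u(π,τ) = 0.
Separating variables: u = Σ [A_n cos(ω_n τ) + B_n sin(ω_n τ)] sin(nx), ω_n = n. From ICs: A_1=-1.
So u(x,τ) = -sin(x)cos(τ), and y(x,τ) = exp(-2τ)u(x,τ).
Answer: y(x, τ) = -exp(-2τ)sin(x)cos(τ)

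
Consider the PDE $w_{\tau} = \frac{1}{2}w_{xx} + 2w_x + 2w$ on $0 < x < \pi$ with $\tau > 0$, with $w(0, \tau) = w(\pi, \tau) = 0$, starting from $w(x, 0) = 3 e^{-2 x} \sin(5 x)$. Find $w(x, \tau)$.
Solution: Substitute $w = e^{-2x}u$, i.e. $u = e^{2x}w$.
By the product rule, $w_x = e^{-2x}(u_x - 2u)$, $w_{xx} = e^{-2x}(u_{xx} - 4u_x + 4u)$, $w_{\tau} = e^{-2x}u_{\tau}$.
Substituting into the PDE and dividing by $e^{-2x}$: $u_{\tau} = \frac{1}{2}(u_{xx} - 4u_x + 4u) + 2(u_x - 2u) + 2u$.
The lower-order terms cancel, leaving the standard heat equation $u_{\tau} = \frac{1}{2}u_{xx}$.
Initial data for $u$: $u(x,0) = e^{2x}w(x,0) = 3 \sin(5 x)$. The boundary conditions carry over: $u(0,\tau) = u(\pi,\tau) = 0$.
Solve for $u$:
  Using separation of variables $u = X(x)T(\tau)$:
  Eigenfunctions: $\sin(nx)$, $n = 1, 2, 3, \ldots$
  General solution: $u(x, \tau) = \sum c_n \sin(nx) e^{-n^2 \tau/2}$
  Matching $u(x,0) = 3 \sin(5 x)$ term by term: $c_5=3$.
Hence $u(x,\tau) = 3 e^{-25 \tau/2} \sin(5 x)$.
Transform back: $w(x,\tau) = e^{-2x}u(x,\tau)$.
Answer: $w(x, \tau) = 3 e^{-25 \tau/2} e^{-2 x} \sin(5 x)$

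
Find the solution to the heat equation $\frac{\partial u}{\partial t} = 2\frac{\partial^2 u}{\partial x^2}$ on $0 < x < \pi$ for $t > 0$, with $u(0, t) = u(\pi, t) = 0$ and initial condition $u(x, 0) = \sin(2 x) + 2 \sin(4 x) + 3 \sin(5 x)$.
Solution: Separating variables: $u = \sum c_n e^{-2n^2t} \sin(nx)$. From $u(x,0) = \sin(2 x) + 2 \sin(4 x) + 3 \sin(5 x)$: $c_2=1, c_4=2, c_5=3$.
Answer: $u(x, t) = e^{-8 t} \sin(2 x) + 2 e^{-32 t} \sin(4 x) + 3 e^{-50 t} \sin(5 x)$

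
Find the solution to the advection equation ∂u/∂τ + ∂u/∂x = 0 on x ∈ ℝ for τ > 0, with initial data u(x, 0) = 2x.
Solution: By method of characteristics (waves move right with speed 1):
Along characteristics x - τ = const, u is constant, so u(x,τ) = f(x - τ) with f = u(·, 0).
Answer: u(x, τ) = 2x - 2τ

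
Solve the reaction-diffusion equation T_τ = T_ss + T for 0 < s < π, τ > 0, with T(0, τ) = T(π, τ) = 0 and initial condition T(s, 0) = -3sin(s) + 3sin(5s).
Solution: Substitute T = exp(τ)u.
Then T_τ = exp(τ)(u_τ + u), T_ss = exp(τ)u_ss; substituting and dividing by exp(τ), the lower-order terms cancel: u_τ = u_ss (standard heat equation).
Data for u: u(s,0) = T(s,0) = -3sin(s) + 3sin(5s). The boundary conditions carry over: u(0,τ) = u(π,τ) = 0.
Separating variables: u = Σ c_n exp(-n²τ) sin(ns). From u(s,0) = -3sin(s) + 3sin(5s): c_1=-3, c_5=3.
So u(s,τ) = -3exp(-τ)sin(s) + 3exp(-25τ)sin(5s), and T(s,τ) = exp(τ)u(s,τ).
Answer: T(s, τ) = -3sin(s) + 3exp(-24τ)sin(5s)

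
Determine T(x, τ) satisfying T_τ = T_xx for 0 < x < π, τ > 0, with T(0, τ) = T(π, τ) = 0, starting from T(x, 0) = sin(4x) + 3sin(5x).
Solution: Using separation of variables T = X(x)G(τ):
Eigenfunctions: sin(nx), n = 1, 2, 3, ...
General solution: T(x, τ) = Σ c_n sin(nx) exp(-n² τ)
Matching T(x,0) = sin(4x) + 3sin(5x) term by term: c_4=1, c_5=3.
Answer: T(x, τ) = exp(-16τ)sin(4x) + 3exp(-25τ)sin(5x)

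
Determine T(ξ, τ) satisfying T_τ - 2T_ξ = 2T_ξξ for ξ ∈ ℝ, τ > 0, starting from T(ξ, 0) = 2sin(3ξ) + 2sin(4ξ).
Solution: Moving frame: η = ξ + 2τ, σ = τ, T = u(η,σ), so T_τ = u_σ + 2u_η and T_ξξ = u_ηη.
Hence T_τ - 2T_ξ = u_σ and the PDE becomes the heat equation u_σ = 2u_ηη on η ∈ ℝ.
Initial data: u(η,0) = T(η,0) = 2sin(3η) + 2sin(4η). Each mode sin(nη) decays as exp(-2n²σ) on ℝ, so u(η,σ) = Σ c_n exp(-2n²σ) sin(nη) with c_3=2, c_4=2: u(η,σ) = 2exp(-18σ)sin(3η) + 2exp(-32σ)sin(4η).
Substituting back: T(ξ,τ) = u(ξ + 2τ, τ).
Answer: T(ξ, τ) = 2exp(-18τ)sin(3ξ + 6τ) + 2exp(-32τ)sin(4ξ + 8τ)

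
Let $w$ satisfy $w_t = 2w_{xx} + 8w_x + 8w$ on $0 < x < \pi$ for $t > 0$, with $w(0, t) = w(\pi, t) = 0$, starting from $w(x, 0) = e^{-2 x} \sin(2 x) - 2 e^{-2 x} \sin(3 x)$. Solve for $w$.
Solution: Substitute $w = e^{-2x}u$.
Then $w_x = e^{-2x}(u_x - 2u)$, $w_{xx} = e^{-2x}(u_{xx} - 4u_x + 4u)$, $w_t = e^{-2x}u_t$; substituting and dividing by $e^{-2x}$, the lower-order terms cancel: $u_t = 2u_{xx}$ (standard heat equation).
Data for $u$: $u(x,0) = e^{2x}w(x,0) = \sin(2 x) - 2 \sin(3 x)$. The boundary conditions carry over: $u(0,t) = u(\pi,t) = 0$.
Separating variables: $u = \sum c_n e^{-2n^2t} \sin(nx)$. From $u(x,0) = \sin(2 x) - 2 \sin(3 x)$: $c_2=1, c_3=-2$.
So $u(x,t) = e^{-8 t} \sin(2 x) - 2 e^{-18 t} \sin(3 x)$, and $w(x,t) = e^{-2x}u(x,t)$.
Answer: $w(x, t) = e^{-8 t} e^{-2 x} \sin(2 x) - 2 e^{-18 t} e^{-2 x} \sin(3 x)$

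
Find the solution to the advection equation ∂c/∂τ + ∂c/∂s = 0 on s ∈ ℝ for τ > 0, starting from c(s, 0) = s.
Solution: By method of characteristics (waves move right with speed 1):
Along characteristics s - τ = const, c is constant, so c(s,τ) = f(s - τ) with f = c(·, 0).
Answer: c(s, τ) = s - τ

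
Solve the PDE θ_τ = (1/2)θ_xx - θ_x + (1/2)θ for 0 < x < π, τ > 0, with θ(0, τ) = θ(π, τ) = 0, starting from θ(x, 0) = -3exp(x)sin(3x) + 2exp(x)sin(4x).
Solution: Substitute θ = exp(x)u.
Then θ_x = exp(x)(u_x + u), θ_xx = exp(x)(u_xx + 2u_x + u), θ_τ = exp(x)u_τ; substituting and dividing by exp(x), the lower-order terms cancel: u_τ = (1/2)u_xx (standard heat equation).
Data for u: u(x,0) = exp(-x)θ(x,0) = -3sin(3x) + 2sin(4x). The boundary conditions carry over: u(0,τ) = u(π,τ) = 0.
Separating variables: u = Σ c_n exp(-n²τ/2) sin(nx). From u(x,0) = -3sin(3x) + 2sin(4x): c_3=-3, c_4=2.
So u(x,τ) = 2exp(-8τ)sin(4x) - 3exp(-9τ/2)sin(3x), and θ(x,τ) = exp(x)u(x,τ).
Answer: θ(x, τ) = 2exp(x)exp(-8τ)sin(4x) - 3exp(x)exp(-9τ/2)sin(3x)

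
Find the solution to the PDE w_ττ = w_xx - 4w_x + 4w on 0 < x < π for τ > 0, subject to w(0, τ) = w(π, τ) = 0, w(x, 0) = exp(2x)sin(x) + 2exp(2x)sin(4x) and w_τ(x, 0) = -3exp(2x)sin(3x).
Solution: Substitute w = exp(2x)u, i.e. u = exp(-2x)w.
By the product rule, w_x = exp(2x)(u_x + 2u), w_xx = exp(2x)(u_xx + 4u_x + 4u), w_ττ = exp(2x)u_ττ.
Substituting into the PDE and dividing by exp(2x): u_ττ = (u_xx + 4u_x + 4u) - 4(u_x + 2u) + 4u.
The lower-order terms cancel, leaving the standard wave equation u_ττ = u_xx.
Initial data for u: u(x,0) = exp(-2x)w(x,0) = sin(x) + 2sin(4x); u_τ(x,0) = exp(-2x)w_τ(x,0) = -3sin(3x). The boundary conditions carry over: u(0,τ) = u(π,τ) = 0.
Solve for u:
  Using separation of variables u = X(x)T(τ):
  Eigenfunctions: sin(nx), n = 1, 2, 3, ...
  General solution: u(x, τ) = Σ [A_n cos(n τ) + B_n sin(n τ)] sin(nx)
  From u(x,0) = sin(x) + 2sin(4x): A_1=1, A_4=2. From u_τ(x,0) = -3sin(3x), using u_τ(x,0) = Σ ω_n B_n sin(nx) with ω_n = n: B_3 = (-3)/3 = -1.
Hence u(x,τ) = sin(x)cos(τ) - sin(3x)sin(3τ) + 2sin(4x)cos(4τ).
Transform back: w(x,τ) = exp(2x)u(x,τ).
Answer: w(x, τ) = exp(2x)sin(x)cos(τ) - exp(2x)sin(3x)sin(3τ) + 2exp(2x)sin(4x)cos(4τ)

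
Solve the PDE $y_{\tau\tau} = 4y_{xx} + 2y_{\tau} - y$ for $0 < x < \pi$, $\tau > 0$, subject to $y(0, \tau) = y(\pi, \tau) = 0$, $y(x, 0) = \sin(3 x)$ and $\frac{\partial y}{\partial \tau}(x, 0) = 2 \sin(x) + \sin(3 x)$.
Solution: Substitute $y = e^{\tau}u$.
Then $y_{\tau} = e^{\tau}(u_{\tau} + u)$, $y_{\tau\tau} = e^{\tau}(u_{\tau\tau} + 2u_{\tau} + u)$, $y_{xx} = e^{\tau}u_{xx}$; substituting and dividing by $e^{\tau}$, the lower-order terms cancel: $u_{\tau\tau} = 4u_{xx}$ (standard wave equation).
Data for $u$: $u(x,0) = y(x,0) = \sin(3 x)$; $u_{\tau}(x,0) = y_{\tau}(x,0) - y(x,0) = 2 \sin(x)$. The boundary conditions carry over: $u(0,\tau) = u(\pi,\tau) = 0$.
Separating variables: $u = \sum [A_n \cos(\omega_n \tau) + B_n \sin(\omega_n \tau)] \sin(nx)$, $\omega_n = 2n$. From ICs ($B_n$ = velocity coefficient / $\omega_n$): $A_3=1, B_1=1$.
So $u(x,\tau) = \sin(x) \sin(2 \tau) + \sin(3 x) \cos(6 \tau)$, and $y(x,\tau) = e^{\tau}u(x,\tau)$.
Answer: $y(x, \tau) = e^{\tau} \sin(2 \tau) \sin(x) + e^{\tau} \sin(3 x) \cos(6 \tau)$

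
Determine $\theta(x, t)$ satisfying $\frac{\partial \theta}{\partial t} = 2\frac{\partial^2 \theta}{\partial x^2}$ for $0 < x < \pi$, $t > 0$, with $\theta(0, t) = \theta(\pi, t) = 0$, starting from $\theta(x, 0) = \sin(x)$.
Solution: Using separation of variables $\theta = X(x)G(t)$:
Eigenfunctions: $\sin(nx)$, $n = 1, 2, 3, \ldots$
General solution: $\theta(x, t) = \sum c_n \sin(nx) e^{-2n^2 t}$
Matching $\theta(x,0) = \sin(x)$ term by term: $c_1=1$.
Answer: $\theta(x, t) = e^{-2 t} \sin(x)$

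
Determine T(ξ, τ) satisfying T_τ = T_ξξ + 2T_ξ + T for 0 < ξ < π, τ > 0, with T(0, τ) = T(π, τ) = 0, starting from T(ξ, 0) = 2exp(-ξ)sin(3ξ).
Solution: Substitute T = exp(-ξ)u.
Then T_ξ = exp(-ξ)(u_ξ - u), T_ξξ = exp(-ξ)(u_ξξ - 2u_ξ + u), T_τ = exp(-ξ)u_τ; substituting and dividing by exp(-ξ), the lower-order terms cancel: u_τ = u_ξξ (standard heat equation).
Data for u: u(ξ,0) = exp(ξ)T(ξ,0) = 2sin(3ξ). The boundary conditions carry over: u(0,τ) = u(π,τ) = 0.
Separating variables: u = Σ c_n exp(-n²τ) sin(nξ). From u(ξ,0) = 2sin(3ξ): c_3=2.
So u(ξ,τ) = 2exp(-9τ)sin(3ξ), and T(ξ,τ) = exp(-ξ)u(ξ,τ).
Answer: T(ξ, τ) = 2exp(-ξ)exp(-9τ)sin(3ξ)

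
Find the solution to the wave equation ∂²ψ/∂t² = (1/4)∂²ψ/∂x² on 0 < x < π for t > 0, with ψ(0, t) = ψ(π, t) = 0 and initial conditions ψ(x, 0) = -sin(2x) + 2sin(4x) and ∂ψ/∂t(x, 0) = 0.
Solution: Separating variables: ψ = Σ [A_n cos(ω_n t) + B_n sin(ω_n t)] sin(nx), ω_n = n/2. From ICs: A_2=-1, A_4=2.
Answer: ψ(x, t) = -sin(2x)cos(t) + 2sin(4x)cos(2t)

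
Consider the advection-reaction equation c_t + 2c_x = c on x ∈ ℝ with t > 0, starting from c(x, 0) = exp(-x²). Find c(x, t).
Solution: Substitute c = exp(t)u.
Then c_t = exp(t)(u_t + u), c_x = exp(t)u_x; substituting and dividing by exp(t), the lower-order terms cancel: u_t + 2u_x = 0 (standard advection equation).
Data for u: u(x,0) = c(x,0) = exp(-x²).
By characteristics (dx/dt = 2), u(x,t) = f(x - 2t) with f = u(·, 0).
So u(x,t) = exp(-(-2t + x)²), and c(x,t) = exp(t)u(x,t).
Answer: c(x, t) = exp(t)exp(-(-2t + x)²)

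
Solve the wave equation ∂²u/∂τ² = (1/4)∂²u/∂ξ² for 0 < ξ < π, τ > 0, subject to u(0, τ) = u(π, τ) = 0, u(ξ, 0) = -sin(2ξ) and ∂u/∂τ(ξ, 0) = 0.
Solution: Separating variables: u = Σ [A_n cos(ω_n τ) + B_n sin(ω_n τ)] sin(nξ), ω_n = n/2. From ICs: A_2=-1.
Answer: u(ξ, τ) = -sin(2ξ)cos(τ)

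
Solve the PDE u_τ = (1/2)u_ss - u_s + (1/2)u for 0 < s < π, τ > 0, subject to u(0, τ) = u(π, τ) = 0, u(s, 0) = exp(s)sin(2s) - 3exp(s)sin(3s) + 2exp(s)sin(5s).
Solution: Substitute u = exp(s)w, i.e. w = exp(-s)u.
By the product rule, u_s = exp(s)(w_s + w), u_ss = exp(s)(w_ss + 2w_s + w), u_τ = exp(s)w_τ.
Substituting into the PDE and dividing by exp(s): w_τ = (1/2)(w_ss + 2w_s + w) - (w_s + w) + (1/2)w.
The lower-order terms cancel, leaving the standard heat equation w_τ = (1/2)w_ss.
Initial data for w: w(s,0) = exp(-s)u(s,0) = sin(2s) - 3sin(3s) + 2sin(5s). The boundary conditions carry over: w(0,τ) = w(π,τ) = 0.
Solve for w:
  Using separation of variables w = X(s)T(τ):
  Eigenfunctions: sin(ns), n = 1, 2, 3, ...
  General solution: w(s, τ) = Σ c_n sin(ns) exp(-n² τ/2)
  Matching w(s,0) = sin(2s) - 3sin(3s) + 2sin(5s) term by term: c_2=1, c_3=-3, c_5=2.
Hence w(s,τ) = exp(-2τ)sin(2s) - 3exp(-9τ/2)sin(3s) + 2exp(-25τ/2)sin(5s).
Transform back: u(s,τ) = exp(s)w(s,τ).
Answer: u(s, τ) = exp(s)exp(-2τ)sin(2s) - 3exp(s)exp(-9τ/2)sin(3s) + 2exp(s)exp(-25τ/2)sin(5s)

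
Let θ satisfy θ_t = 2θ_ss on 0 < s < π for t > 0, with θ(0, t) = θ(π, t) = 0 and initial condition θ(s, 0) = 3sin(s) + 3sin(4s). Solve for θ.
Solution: Using separation of variables θ = X(s)G(t):
Eigenfunctions: sin(ns), n = 1, 2, 3, ...
General solution: θ(s, t) = Σ c_n sin(ns) exp(-2n² t)
Matching θ(s,0) = 3sin(s) + 3sin(4s) term by term: c_1=3, c_4=3.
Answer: θ(s, t) = 3exp(-2t)sin(s) + 3exp(-32t)sin(4s)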